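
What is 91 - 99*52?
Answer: -5057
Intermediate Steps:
91 - 99*52 = 91 - 5148 = -5057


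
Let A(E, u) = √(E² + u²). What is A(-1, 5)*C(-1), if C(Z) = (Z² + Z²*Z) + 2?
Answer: 2*√26 ≈ 10.198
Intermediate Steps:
C(Z) = 2 + Z² + Z³ (C(Z) = (Z² + Z³) + 2 = 2 + Z² + Z³)
A(-1, 5)*C(-1) = √((-1)² + 5²)*(2 + (-1)² + (-1)³) = √(1 + 25)*(2 + 1 - 1) = √26*2 = 2*√26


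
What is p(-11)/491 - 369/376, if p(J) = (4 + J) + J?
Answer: -187947/184616 ≈ -1.0180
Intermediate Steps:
p(J) = 4 + 2*J
p(-11)/491 - 369/376 = (4 + 2*(-11))/491 - 369/376 = (4 - 22)*(1/491) - 369*1/376 = -18*1/491 - 369/376 = -18/491 - 369/376 = -187947/184616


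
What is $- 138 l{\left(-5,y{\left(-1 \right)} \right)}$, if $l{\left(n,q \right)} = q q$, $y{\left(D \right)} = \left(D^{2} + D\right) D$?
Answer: $0$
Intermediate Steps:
$y{\left(D \right)} = D \left(D + D^{2}\right)$ ($y{\left(D \right)} = \left(D + D^{2}\right) D = D \left(D + D^{2}\right)$)
$l{\left(n,q \right)} = q^{2}$
$- 138 l{\left(-5,y{\left(-1 \right)} \right)} = - 138 \left(\left(-1\right)^{2} \left(1 - 1\right)\right)^{2} = - 138 \left(1 \cdot 0\right)^{2} = - 138 \cdot 0^{2} = \left(-138\right) 0 = 0$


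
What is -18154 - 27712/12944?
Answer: -14688318/809 ≈ -18156.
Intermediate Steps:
-18154 - 27712/12944 = -18154 - 27712*1/12944 = -18154 - 1732/809 = -14688318/809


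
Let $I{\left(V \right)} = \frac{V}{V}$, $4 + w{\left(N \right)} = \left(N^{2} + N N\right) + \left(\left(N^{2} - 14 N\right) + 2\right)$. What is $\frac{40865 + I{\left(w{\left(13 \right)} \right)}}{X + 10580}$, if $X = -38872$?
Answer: $- \frac{20433}{14146} \approx -1.4444$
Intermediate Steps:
$w{\left(N \right)} = -2 - 14 N + 3 N^{2}$ ($w{\left(N \right)} = -4 + \left(\left(N^{2} + N N\right) + \left(\left(N^{2} - 14 N\right) + 2\right)\right) = -4 + \left(\left(N^{2} + N^{2}\right) + \left(2 + N^{2} - 14 N\right)\right) = -4 + \left(2 N^{2} + \left(2 + N^{2} - 14 N\right)\right) = -4 + \left(2 - 14 N + 3 N^{2}\right) = -2 - 14 N + 3 N^{2}$)
$I{\left(V \right)} = 1$
$\frac{40865 + I{\left(w{\left(13 \right)} \right)}}{X + 10580} = \frac{40865 + 1}{-38872 + 10580} = \frac{40866}{-28292} = 40866 \left(- \frac{1}{28292}\right) = - \frac{20433}{14146}$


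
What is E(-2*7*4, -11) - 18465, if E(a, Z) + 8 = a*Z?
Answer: -17857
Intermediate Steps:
E(a, Z) = -8 + Z*a (E(a, Z) = -8 + a*Z = -8 + Z*a)
E(-2*7*4, -11) - 18465 = (-8 - 11*(-2*7)*4) - 18465 = (-8 - (-154)*4) - 18465 = (-8 - 11*(-56)) - 18465 = (-8 + 616) - 18465 = 608 - 18465 = -17857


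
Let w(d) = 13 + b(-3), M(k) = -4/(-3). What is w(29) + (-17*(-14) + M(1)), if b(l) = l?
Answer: 748/3 ≈ 249.33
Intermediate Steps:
M(k) = 4/3 (M(k) = -4*(-⅓) = 4/3)
w(d) = 10 (w(d) = 13 - 3 = 10)
w(29) + (-17*(-14) + M(1)) = 10 + (-17*(-14) + 4/3) = 10 + (238 + 4/3) = 10 + 718/3 = 748/3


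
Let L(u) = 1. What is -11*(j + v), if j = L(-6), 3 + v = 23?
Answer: -231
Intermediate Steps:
v = 20 (v = -3 + 23 = 20)
j = 1
-11*(j + v) = -11*(1 + 20) = -11*21 = -231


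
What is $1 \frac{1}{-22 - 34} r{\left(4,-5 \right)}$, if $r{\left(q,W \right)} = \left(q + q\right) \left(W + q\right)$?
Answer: $\frac{1}{7} \approx 0.14286$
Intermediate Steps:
$r{\left(q,W \right)} = 2 q \left(W + q\right)$
$1 \frac{1}{-22 - 34} r{\left(4,-5 \right)} = 1 \frac{1}{-22 - 34} \cdot 2 \cdot 4 \left(-5 + 4\right) = 1 \frac{1}{-56} \cdot 2 \cdot 4 \left(-1\right) = 1 \left(- \frac{1}{56}\right) \left(-8\right) = \left(- \frac{1}{56}\right) \left(-8\right) = \frac{1}{7}$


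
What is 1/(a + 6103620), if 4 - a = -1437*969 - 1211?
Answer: 1/7497288 ≈ 1.3338e-7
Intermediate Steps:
a = 1393668 (a = 4 - (-1437*969 - 1211) = 4 - (-1392453 - 1211) = 4 - 1*(-1393664) = 4 + 1393664 = 1393668)
1/(a + 6103620) = 1/(1393668 + 6103620) = 1/7497288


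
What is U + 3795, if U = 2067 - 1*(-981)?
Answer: 6843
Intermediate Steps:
U = 3048 (U = 2067 + 981 = 3048)
U + 3795 = 3048 + 3795 = 6843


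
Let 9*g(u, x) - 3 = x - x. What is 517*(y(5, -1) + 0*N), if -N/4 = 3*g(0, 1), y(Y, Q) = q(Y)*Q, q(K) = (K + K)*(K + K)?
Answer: -51700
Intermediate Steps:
g(u, x) = ⅓ (g(u, x) = ⅓ + (x - x)/9 = ⅓ + (⅑)*0 = ⅓ + 0 = ⅓)
q(K) = 4*K² (q(K) = (2*K)*(2*K) = 4*K²)
y(Y, Q) = 4*Q*Y² (y(Y, Q) = (4*Y²)*Q = 4*Q*Y²)
N = -4 (N = -12/3 = -4*1 = -4)
517*(y(5, -1) + 0*N) = 517*(4*(-1)*5² + 0*(-4)) = 517*(4*(-1)*25 + 0) = 517*(-100 + 0) = 517*(-100) = -51700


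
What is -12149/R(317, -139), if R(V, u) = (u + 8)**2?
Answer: -12149/17161 ≈ -0.70794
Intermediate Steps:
R(V, u) = (8 + u)**2
-12149/R(317, -139) = -12149/(8 - 139)**2 = -12149/((-131)**2) = -12149/17161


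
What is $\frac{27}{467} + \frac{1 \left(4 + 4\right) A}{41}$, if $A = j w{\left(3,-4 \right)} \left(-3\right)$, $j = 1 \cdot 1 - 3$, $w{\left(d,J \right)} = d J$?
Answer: $- \frac{267885}{19147} \approx -13.991$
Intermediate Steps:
$w{\left(d,J \right)} = J d$
$j = -2$ ($j = 1 - 3 = -2$)
$A = -72$ ($A = - 2 \left(\left(-4\right) 3\right) \left(-3\right) = \left(-2\right) \left(-12\right) \left(-3\right) = 24 \left(-3\right) = -72$)
$\frac{27}{467} + \frac{1 \left(4 + 4\right) A}{41} = \frac{27}{467} + \frac{1 \left(4 + 4\right) \left(-72\right)}{41} = 27 \cdot \frac{1}{467} + 1 \cdot 8 \left(-72\right) \frac{1}{41} = \frac{27}{467} + 8 \left(-72\right) \frac{1}{41} = \frac{27}{467} - \frac{576}{41} = - \frac{267885}{19147}$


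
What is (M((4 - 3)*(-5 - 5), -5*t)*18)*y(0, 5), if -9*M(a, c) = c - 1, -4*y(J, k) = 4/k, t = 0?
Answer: -⅖ ≈ -0.40000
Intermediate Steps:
y(J, k) = -1/k
M(a, c) = ⅑ - c/9 (M(a, c) = -(c - 1)/9 = -(-1 + c)/9 = ⅑ - c/9)
(M((4 - 3)*(-5 - 5), -5*t)*18)*y(0, 5) = ((⅑ - (-5)*0/9)*18)*(-1/5) = ((⅑ - ⅑*0)*18)*(-1*⅕) = ((⅑ + 0)*18)*(-⅕) = ((⅑)*18)*(-⅕) = 2*(-⅕) = -⅖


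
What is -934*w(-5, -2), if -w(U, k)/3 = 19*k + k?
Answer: -112080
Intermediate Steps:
w(U, k) = -60*k (w(U, k) = -3*(19*k + k) = -60*k)
-934*w(-5, -2) = -(-56040)*(-2) = -934*120 = -112080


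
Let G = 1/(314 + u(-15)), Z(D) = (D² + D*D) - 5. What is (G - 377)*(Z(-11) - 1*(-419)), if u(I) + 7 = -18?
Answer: -71472512/289 ≈ -2.4731e+5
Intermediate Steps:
u(I) = -25 (u(I) = -7 - 18 = -25)
Z(D) = -5 + 2*D² (Z(D) = (D² + D²) - 5 = 2*D² - 5 = -5 + 2*D²)
G = 1/289 (G = 1/(314 - 25) = 1/289 ≈ 0.0034602)
(G - 377)*(Z(-11) - 1*(-419)) = (1/289 - 377)*((-5 + 2*(-11)²) - 1*(-419)) = -108952*((-5 + 2*121) + 419)/289 = -108952*((-5 + 242) + 419)/289 = -108952*(237 + 419)/289 = -108952/289*656 = -71472512/289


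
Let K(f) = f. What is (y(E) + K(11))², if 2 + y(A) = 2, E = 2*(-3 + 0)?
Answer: 121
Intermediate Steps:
E = -6 (E = 2*(-3) = -6)
y(A) = 0 (y(A) = -2 + 2 = 0)
(y(E) + K(11))² = (0 + 11)² = 11² = 121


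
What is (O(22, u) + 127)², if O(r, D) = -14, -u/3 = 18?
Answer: 12769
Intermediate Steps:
u = -54 (u = -3*18 = -54)
(O(22, u) + 127)² = (-14 + 127)² = 113² = 12769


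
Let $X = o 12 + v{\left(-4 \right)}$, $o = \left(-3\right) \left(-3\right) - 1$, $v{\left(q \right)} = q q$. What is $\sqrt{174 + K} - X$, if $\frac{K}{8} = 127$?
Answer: $-112 + \sqrt{1190} \approx -77.504$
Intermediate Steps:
$K = 1016$ ($K = 8 \cdot 127 = 1016$)
$v{\left(q \right)} = q^{2}$
$o = 8$ ($o = 9 - 1 = 8$)
$X = 112$ ($X = 8 \cdot 12 + \left(-4\right)^{2} = 96 + 16 = 112$)
$\sqrt{174 + K} - X = \sqrt{174 + 1016} - 112 = \sqrt{1190} - 112 = -112 + \sqrt{1190}$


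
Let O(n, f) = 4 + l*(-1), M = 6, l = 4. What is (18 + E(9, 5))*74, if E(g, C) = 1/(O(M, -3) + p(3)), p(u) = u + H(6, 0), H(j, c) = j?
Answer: 12062/9 ≈ 1340.2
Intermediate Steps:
O(n, f) = 0 (O(n, f) = 4 + 4*(-1) = 4 - 4 = 0)
p(u) = 6 + u (p(u) = u + 6 = 6 + u)
E(g, C) = 1/9 (E(g, C) = 1/(0 + (6 + 3)) = 1/(0 + 9) = 1/9)
(18 + E(9, 5))*74 = (18 + 1/9)*74 = (163/9)*74 = 12062/9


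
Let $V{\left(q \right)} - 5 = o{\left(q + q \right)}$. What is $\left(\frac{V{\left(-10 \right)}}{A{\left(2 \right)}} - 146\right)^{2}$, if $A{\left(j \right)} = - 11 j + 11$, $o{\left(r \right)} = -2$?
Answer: $\frac{2588881}{121} \approx 21396.0$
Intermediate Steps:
$V{\left(q \right)} = 3$ ($V{\left(q \right)} = 5 - 2 = 3$)
$A{\left(j \right)} = 11 - 11 j$
$\left(\frac{V{\left(-10 \right)}}{A{\left(2 \right)}} - 146\right)^{2} = \left(\frac{3}{11 - 22} - 146\right)^{2} = \left(\frac{3}{-11} - 146\right)^{2} = \left(3 \left(- \frac{1}{11}\right) - 146\right)^{2} = \left(- \frac{3}{11} - 146\right)^{2} = \left(- \frac{1609}{11}\right)^{2} = \frac{2588881}{121}$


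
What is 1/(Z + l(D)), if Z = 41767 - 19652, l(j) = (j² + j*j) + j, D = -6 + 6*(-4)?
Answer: 1/23885 ≈ 4.1867e-5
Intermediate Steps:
D = -30 (D = -6 - 24 = -30)
l(j) = j + 2*j² (l(j) = (j² + j²) + j = 2*j² + j = j + 2*j²)
Z = 22115
1/(Z + l(D)) = 1/(22115 - 30*(1 + 2*(-30))) = 1/(22115 - 30*(1 - 60)) = 1/(22115 - 30*(-59)) = 1/(22115 + 1770) = 1/23885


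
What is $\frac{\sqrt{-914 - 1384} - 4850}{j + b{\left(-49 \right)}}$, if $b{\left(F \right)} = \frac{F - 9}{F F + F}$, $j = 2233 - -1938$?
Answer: $- \frac{5703600}{4905067} + \frac{1176 i \sqrt{2298}}{4905067} \approx -1.1628 + 0.011493 i$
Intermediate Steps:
$j = 4171$ ($j = 2233 + 1938 = 4171$)
$b{\left(F \right)} = \frac{-9 + F}{F + F^{2}}$ ($b{\left(F \right)} = \frac{-9 + F}{F^{2} + F} = \frac{-9 + F}{F + F^{2}}$)
$\frac{\sqrt{-914 - 1384} - 4850}{j + b{\left(-49 \right)}} = \frac{\sqrt{-914 - 1384} - 4850}{4171 + \frac{-9 - 49}{\left(-49\right) \left(1 - 49\right)}} = \frac{\sqrt{-2298} - 4850}{4171 - \frac{1}{49} \frac{1}{-48} \left(-58\right)} = \frac{i \sqrt{2298} - 4850}{4171 - \left(- \frac{1}{2352}\right) \left(-58\right)} = \frac{-4850 + i \sqrt{2298}}{4171 - \frac{29}{1176}} = \frac{-4850 + i \sqrt{2298}}{\frac{4905067}{1176}} = \left(-4850 + i \sqrt{2298}\right) \frac{1176}{4905067} = - \frac{5703600}{4905067} + \frac{1176 i \sqrt{2298}}{4905067}$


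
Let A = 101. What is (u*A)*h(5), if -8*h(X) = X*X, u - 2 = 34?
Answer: -22725/2 ≈ -11363.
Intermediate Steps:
u = 36 (u = 2 + 34 = 36)
h(X) = -X²/8 (h(X) = -X*X/8 = -X²/8)
(u*A)*h(5) = (36*101)*(-⅛*5²) = 3636*(-⅛*25) = 3636*(-25/8) = -22725/2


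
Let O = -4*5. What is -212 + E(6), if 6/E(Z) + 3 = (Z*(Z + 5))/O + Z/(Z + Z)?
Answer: -6178/29 ≈ -213.03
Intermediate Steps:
O = -20
E(Z) = 6/(-5/2 - Z*(5 + Z)/20) (E(Z) = 6/(-3 + ((Z*(Z + 5))/(-20) + Z/(Z + Z))) = 6/(-3 + ((Z*(5 + Z))*(-1/20) + Z/((2*Z)))) = 6/(-3 + (-Z*(5 + Z)/20 + Z*(1/(2*Z)))) = 6/(-3 + (-Z*(5 + Z)/20 + ½)) = 6/(-3 + (½ - Z*(5 + Z)/20)) = 6/(-5/2 - Z*(5 + Z)/20))
-212 + E(6) = -212 - 120/(50 + 6² + 5*6) = -212 - 120/(50 + 36 + 30) = -212 - 120/116 = -212 - 120*1/116 = -212 - 30/29 = -6178/29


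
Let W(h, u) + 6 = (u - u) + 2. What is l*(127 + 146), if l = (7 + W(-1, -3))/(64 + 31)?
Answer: 819/95 ≈ 8.6210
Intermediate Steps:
W(h, u) = -4 (W(h, u) = -6 + ((u - u) + 2) = -6 + (0 + 2) = -6 + 2 = -4)
l = 3/95 (l = (7 - 4)/(64 + 31) = 3/95 ≈ 0.031579)
l*(127 + 146) = 3*(127 + 146)/95 = (3/95)*273 = 819/95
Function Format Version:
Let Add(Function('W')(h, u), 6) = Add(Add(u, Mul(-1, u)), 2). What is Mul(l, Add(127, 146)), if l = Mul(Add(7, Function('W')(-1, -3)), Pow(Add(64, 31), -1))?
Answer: Rational(819, 95) ≈ 8.6210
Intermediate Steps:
Function('W')(h, u) = -4 (Function('W')(h, u) = Add(-6, Add(Add(u, Mul(-1, u)), 2)) = Add(-6, Add(0, 2)) = Add(-6, 2) = -4)
l = Rational(3, 95) (l = Mul(Add(7, -4), Pow(Add(64, 31), -1)) = Mul(3, Pow(95, -1)) = Mul(3, Rational(1, 95)) = Rational(3, 95) ≈ 0.031579)
Mul(l, Add(127, 146)) = Mul(Rational(3, 95), Add(127, 146)) = Mul(Rational(3, 95), 273) = Rational(819, 95)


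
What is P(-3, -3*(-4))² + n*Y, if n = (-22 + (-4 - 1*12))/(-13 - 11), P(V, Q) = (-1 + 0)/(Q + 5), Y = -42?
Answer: -38435/578 ≈ -66.497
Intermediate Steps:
P(V, Q) = -1/(5 + Q)
n = 19/12 (n = (-22 + (-4 - 12))/(-24) = (-22 - 16)*(-1/24) = -38*(-1/24) = 19/12 ≈ 1.5833)
P(-3, -3*(-4))² + n*Y = (-1/(5 - 3*(-4)))² + (19/12)*(-42) = (-1/(5 + 12))² - 133/2 = (-1/17)² - 133/2 = 1/289 - 133/2 = -38435/578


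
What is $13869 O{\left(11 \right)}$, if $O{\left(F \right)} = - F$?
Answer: $-152559$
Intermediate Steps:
$13869 O{\left(11 \right)} = 13869 \left(\left(-1\right) 11\right) = 13869 \left(-11\right) = -152559$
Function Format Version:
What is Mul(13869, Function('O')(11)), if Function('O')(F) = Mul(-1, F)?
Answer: -152559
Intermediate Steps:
Mul(13869, Function('O')(11)) = Mul(13869, Mul(-1, 11)) = Mul(13869, -11) = -152559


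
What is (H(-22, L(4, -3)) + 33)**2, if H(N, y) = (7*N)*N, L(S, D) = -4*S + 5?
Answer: 11703241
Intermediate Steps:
L(S, D) = 5 - 4*S
H(N, y) = 7*N**2
(H(-22, L(4, -3)) + 33)**2 = (7*(-22)**2 + 33)**2 = (7*484 + 33)**2 = (3388 + 33)**2 = 3421**2 = 11703241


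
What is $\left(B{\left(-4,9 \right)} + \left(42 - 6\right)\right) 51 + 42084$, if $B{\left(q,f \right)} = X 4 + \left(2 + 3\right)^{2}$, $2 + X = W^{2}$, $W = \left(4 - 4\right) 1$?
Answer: $44787$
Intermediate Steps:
$W = 0$ ($W = 0 \cdot 1 = 0$)
$X = -2$ ($X = -2 + 0^{2} = -2 + 0 = -2$)
$B{\left(q,f \right)} = 17$ ($B{\left(q,f \right)} = \left(-2\right) 4 + \left(2 + 3\right)^{2} = -8 + 5^{2} = -8 + 25 = 17$)
$\left(B{\left(-4,9 \right)} + \left(42 - 6\right)\right) 51 + 42084 = \left(17 + \left(42 - 6\right)\right) 51 + 42084 = \left(17 + 36\right) 51 + 42084 = 53 \cdot 51 + 42084 = 2703 + 42084 = 44787$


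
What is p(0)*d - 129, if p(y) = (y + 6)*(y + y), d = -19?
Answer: -129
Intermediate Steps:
p(y) = 2*y*(6 + y) (p(y) = (6 + y)*(2*y) = 2*y*(6 + y))
p(0)*d - 129 = (2*0*(6 + 0))*(-19) - 129 = (2*0*6)*(-19) - 129 = 0*(-19) - 129 = 0 - 129 = -129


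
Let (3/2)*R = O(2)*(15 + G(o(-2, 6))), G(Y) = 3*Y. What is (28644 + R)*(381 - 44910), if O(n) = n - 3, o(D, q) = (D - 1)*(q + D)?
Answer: -1276112082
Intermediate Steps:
o(D, q) = (-1 + D)*(D + q)
O(n) = -3 + n
R = 14 (R = 2*((-3 + 2)*(15 + 3*((-2)**2 - 1*(-2) - 1*6 - 2*6)))/3 = 2*(-(15 + 3*(4 + 2 - 6 - 12)))/3 = 2*(-(15 + 3*(-12)))/3 = 2*(-(15 - 36))/3 = 2*(-1*(-21))/3 = (2/3)*21 = 14)
(28644 + R)*(381 - 44910) = (28644 + 14)*(381 - 44910) = 28658*(-44529) = -1276112082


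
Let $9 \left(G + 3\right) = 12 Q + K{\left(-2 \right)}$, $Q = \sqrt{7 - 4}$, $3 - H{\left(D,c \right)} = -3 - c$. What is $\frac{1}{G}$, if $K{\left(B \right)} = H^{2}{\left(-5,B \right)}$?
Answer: $\frac{99}{311} + \frac{108 \sqrt{3}}{311} \approx 0.91981$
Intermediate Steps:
$H{\left(D,c \right)} = 6 + c$ ($H{\left(D,c \right)} = 3 - \left(-3 - c\right) = 3 + \left(3 + c\right) = 6 + c$)
$K{\left(B \right)} = \left(6 + B\right)^{2}$
$Q = \sqrt{3} \approx 1.732$
$G = - \frac{11}{9} + \frac{4 \sqrt{3}}{3}$ ($G = -3 + \frac{12 \sqrt{3} + \left(6 - 2\right)^{2}}{9} = -3 + \frac{12 \sqrt{3} + 4^{2}}{9} = -3 + \frac{12 \sqrt{3} + 16}{9} = -3 + \frac{16 + 12 \sqrt{3}}{9} = -3 + \left(\frac{16}{9} + \frac{4 \sqrt{3}}{3}\right) = - \frac{11}{9} + \frac{4 \sqrt{3}}{3} \approx 1.0872$)
$\frac{1}{G} = \frac{1}{- \frac{11}{9} + \frac{4 \sqrt{3}}{3}}$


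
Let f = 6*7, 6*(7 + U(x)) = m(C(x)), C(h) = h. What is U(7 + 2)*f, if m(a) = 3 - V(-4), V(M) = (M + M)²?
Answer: -721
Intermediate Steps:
V(M) = 4*M² (V(M) = (2*M)² = 4*M²)
m(a) = -61 (m(a) = 3 - 4*(-4)² = 3 - 4*16 = 3 - 1*64 = 3 - 64 = -61)
U(x) = -103/6 (U(x) = -7 + (⅙)*(-61) = -7 - 61/6 = -103/6)
f = 42
U(7 + 2)*f = -103/6*42 = -721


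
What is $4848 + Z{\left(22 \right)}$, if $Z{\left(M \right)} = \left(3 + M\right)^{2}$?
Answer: $5473$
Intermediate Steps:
$4848 + Z{\left(22 \right)} = 4848 + \left(3 + 22\right)^{2} = 4848 + 25^{2} = 4848 + 625 = 5473$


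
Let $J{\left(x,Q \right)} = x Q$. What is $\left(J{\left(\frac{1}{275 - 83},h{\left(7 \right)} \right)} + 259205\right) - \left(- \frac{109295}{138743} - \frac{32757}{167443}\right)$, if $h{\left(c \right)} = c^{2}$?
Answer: $\frac{1156178145698370053}{4460456476608} \approx 2.5921 \cdot 10^{5}$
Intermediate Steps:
$J{\left(x,Q \right)} = Q x$
$\left(J{\left(\frac{1}{275 - 83},h{\left(7 \right)} \right)} + 259205\right) - \left(- \frac{109295}{138743} - \frac{32757}{167443}\right) = \left(\frac{7^{2}}{275 - 83} + 259205\right) - \left(- \frac{109295}{138743} - \frac{32757}{167443}\right) = \left(\frac{49}{192} + 259205\right) - - \frac{22845487136}{23231544149} = \left(49 \cdot \frac{1}{192} + 259205\right) + \left(\frac{109295}{138743} + \frac{32757}{167443}\right) = \left(\frac{49}{192} + 259205\right) + \frac{22845487136}{23231544149} = \frac{49767409}{192} + \frac{22845487136}{23231544149} = \frac{1156178145698370053}{4460456476608}$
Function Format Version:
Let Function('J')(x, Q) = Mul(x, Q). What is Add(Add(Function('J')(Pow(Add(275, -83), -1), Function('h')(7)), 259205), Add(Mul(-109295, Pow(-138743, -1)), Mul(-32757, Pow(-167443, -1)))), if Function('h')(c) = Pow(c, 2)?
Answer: Rational(1156178145698370053, 4460456476608) ≈ 2.5921e+5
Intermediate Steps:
Function('J')(x, Q) = Mul(Q, x)
Add(Add(Function('J')(Pow(Add(275, -83), -1), Function('h')(7)), 259205), Add(Mul(-109295, Pow(-138743, -1)), Mul(-32757, Pow(-167443, -1)))) = Add(Add(Mul(Pow(7, 2), Pow(Add(275, -83), -1)), 259205), Add(Mul(-109295, Pow(-138743, -1)), Mul(-32757, Pow(-167443, -1)))) = Add(Add(Mul(49, Pow(192, -1)), 259205), Add(Mul(-109295, Rational(-1, 138743)), Mul(-32757, Rational(-1, 167443)))) = Add(Add(Mul(49, Rational(1, 192)), 259205), Add(Rational(109295, 138743), Rational(32757, 167443))) = Add(Add(Rational(49, 192), 259205), Rational(22845487136, 23231544149)) = Add(Rational(49767409, 192), Rational(22845487136, 23231544149)) = Rational(1156178145698370053, 4460456476608)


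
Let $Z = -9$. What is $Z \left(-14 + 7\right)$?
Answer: $63$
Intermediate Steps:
$Z \left(-14 + 7\right) = - 9 \left(-14 + 7\right) = \left(-9\right) \left(-7\right) = 63$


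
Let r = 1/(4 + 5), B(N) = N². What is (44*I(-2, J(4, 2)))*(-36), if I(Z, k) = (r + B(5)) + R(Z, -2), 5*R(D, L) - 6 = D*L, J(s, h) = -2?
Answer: -42944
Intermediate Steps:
R(D, L) = 6/5 + D*L/5 (R(D, L) = 6/5 + (D*L)/5 = 6/5 + D*L/5)
r = ⅑ (r = 1/9 = ⅑ ≈ 0.11111)
I(Z, k) = 1184/45 - 2*Z/5 (I(Z, k) = (⅑ + 5²) + (6/5 + (⅕)*Z*(-2)) = (⅑ + 25) + (6/5 - 2*Z/5) = 226/9 + (6/5 - 2*Z/5) = 1184/45 - 2*Z/5)
(44*I(-2, J(4, 2)))*(-36) = (44*(1184/45 - ⅖*(-2)))*(-36) = (44*(1184/45 + ⅘))*(-36) = (44*(244/9))*(-36) = (10736/9)*(-36) = -42944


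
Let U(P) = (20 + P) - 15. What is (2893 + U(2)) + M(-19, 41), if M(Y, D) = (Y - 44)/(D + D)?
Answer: 237737/82 ≈ 2899.2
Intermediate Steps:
M(Y, D) = (-44 + Y)/(2*D) (M(Y, D) = (-44 + Y)/((2*D)) = (-44 + Y)*(1/(2*D)) = (-44 + Y)/(2*D))
U(P) = 5 + P
(2893 + U(2)) + M(-19, 41) = (2893 + (5 + 2)) + (1/2)*(-44 - 19)/41 = (2893 + 7) + (1/2)*(1/41)*(-63) = 2900 - 63/82 = 237737/82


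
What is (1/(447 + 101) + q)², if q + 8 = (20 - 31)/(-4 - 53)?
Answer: 59439902809/975687696 ≈ 60.921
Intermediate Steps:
q = -445/57 (q = -8 + (20 - 31)/(-4 - 53) = -8 - 11/(-57) = -8 - 11*(-1/57) = -8 + 11/57 = -445/57 ≈ -7.8070)
(1/(447 + 101) + q)² = (1/(447 + 101) - 445/57)² = (1/548 - 445/57)² = (-243803/31236)² = 59439902809/975687696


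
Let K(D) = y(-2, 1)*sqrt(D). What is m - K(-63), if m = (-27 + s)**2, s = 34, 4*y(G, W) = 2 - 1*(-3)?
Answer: 49 - 15*I*sqrt(7)/4 ≈ 49.0 - 9.9216*I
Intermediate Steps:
y(G, W) = 5/4 (y(G, W) = (2 - 1*(-3))/4 = (2 + 3)/4 = (1/4)*5 = 5/4)
K(D) = 5*sqrt(D)/4
m = 49 (m = (-27 + 34)**2 = 7**2 = 49)
m - K(-63) = 49 - 5*sqrt(-63)/4 = 49 - 5*3*I*sqrt(7)/4 = 49 - 15*I*sqrt(7)/4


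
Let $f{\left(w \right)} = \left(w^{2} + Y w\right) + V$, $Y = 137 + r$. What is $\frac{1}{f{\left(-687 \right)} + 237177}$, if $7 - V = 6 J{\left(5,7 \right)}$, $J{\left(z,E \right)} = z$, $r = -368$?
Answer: $\frac{1}{867820} \approx 1.1523 \cdot 10^{-6}$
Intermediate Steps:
$Y = -231$ ($Y = 137 - 368 = -231$)
$V = -23$ ($V = 7 - 6 \cdot 5 = 7 - 30 = -23$)
$f{\left(w \right)} = -23 + w^{2} - 231 w$ ($f{\left(w \right)} = \left(w^{2} - 231 w\right) - 23 = -23 + w^{2} - 231 w$)
$\frac{1}{f{\left(-687 \right)} + 237177} = \frac{1}{\left(-23 + \left(-687\right)^{2} - -158697\right) + 237177} = \frac{1}{\left(-23 + 471969 + 158697\right) + 237177} = \frac{1}{630643 + 237177} = \frac{1}{867820}$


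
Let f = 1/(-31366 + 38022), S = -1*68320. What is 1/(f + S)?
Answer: -6656/454737919 ≈ -1.4637e-5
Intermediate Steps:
S = -68320
f = 1/6656 ≈ 0.00015024
1/(f + S) = 1/(1/6656 - 68320) = 1/(-454737919/6656) = -6656/454737919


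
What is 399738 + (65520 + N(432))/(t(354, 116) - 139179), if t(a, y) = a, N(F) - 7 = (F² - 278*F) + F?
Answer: 55493495363/138825 ≈ 3.9974e+5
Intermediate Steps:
N(F) = 7 + F² - 277*F (N(F) = 7 + ((F² - 278*F) + F) = 7 + (F² - 277*F) = 7 + F² - 277*F)
399738 + (65520 + N(432))/(t(354, 116) - 139179) = 399738 + (65520 + (7 + 432² - 277*432))/(354 - 139179) = 399738 + (65520 + (7 + 186624 - 119664))/(-138825) = 399738 + (65520 + 66967)*(-1/138825) = 399738 + 132487*(-1/138825) = 399738 - 132487/138825 = 55493495363/138825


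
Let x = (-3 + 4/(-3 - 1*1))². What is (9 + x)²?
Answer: 625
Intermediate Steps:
x = 16 (x = (-3 + 4/(-3 - 1))² = (-3 + 4/(-4))² = (-3 + 4*(-¼))² = (-3 - 1)² = (-4)² = 16)
(9 + x)² = (9 + 16)² = 25² = 625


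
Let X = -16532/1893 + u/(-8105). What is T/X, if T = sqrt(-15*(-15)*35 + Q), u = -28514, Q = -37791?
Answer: -46028295*I*sqrt(831)/40007429 ≈ -33.165*I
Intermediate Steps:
T = 6*I*sqrt(831) (T = sqrt(-15*(-15)*35 - 37791) = sqrt(225*35 - 37791) = sqrt(7875 - 37791) = sqrt(-29916) = 6*I*sqrt(831) ≈ 172.96*I)
X = -80014858/15342765 (X = -16532/1893 - 28514/(-8105) = -16532*1/1893 - 28514*(-1/8105) = -16532/1893 + 28514/8105 = -80014858/15342765 ≈ -5.2151)
T/X = (6*I*sqrt(831))/(-80014858/15342765) = (6*I*sqrt(831))*(-15342765/80014858) = -46028295*I*sqrt(831)/40007429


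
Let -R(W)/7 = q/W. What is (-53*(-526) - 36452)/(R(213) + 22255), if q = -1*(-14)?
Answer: -1826262/4740217 ≈ -0.38527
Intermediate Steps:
q = 14
R(W) = -98/W
(-53*(-526) - 36452)/(R(213) + 22255) = (-53*(-526) - 36452)/(-98/213 + 22255) = (27878 - 36452)/(-98*1/213 + 22255) = -8574/(-98/213 + 22255) = -8574/4740217/213 = -8574*213/4740217 = -1826262/4740217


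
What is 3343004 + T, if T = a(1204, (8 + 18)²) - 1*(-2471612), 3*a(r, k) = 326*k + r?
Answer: 5888476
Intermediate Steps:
a(r, k) = r/3 + 326*k/3 (a(r, k) = (326*k + r)/3 = (r + 326*k)/3 = r/3 + 326*k/3)
T = 2545472 (T = ((⅓)*1204 + 326*(8 + 18)²/3) - 1*(-2471612) = (1204/3 + (326/3)*26²) + 2471612 = (1204/3 + (326/3)*676) + 2471612 = (1204/3 + 220376/3) + 2471612 = 73860 + 2471612 = 2545472)
3343004 + T = 3343004 + 2545472 = 5888476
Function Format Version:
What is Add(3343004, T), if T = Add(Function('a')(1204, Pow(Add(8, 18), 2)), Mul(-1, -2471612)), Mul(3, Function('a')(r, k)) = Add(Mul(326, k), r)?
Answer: 5888476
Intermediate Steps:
Function('a')(r, k) = Add(Mul(Rational(1, 3), r), Mul(Rational(326, 3), k)) (Function('a')(r, k) = Mul(Rational(1, 3), Add(Mul(326, k), r)) = Mul(Rational(1, 3), Add(r, Mul(326, k))) = Add(Mul(Rational(1, 3), r), Mul(Rational(326, 3), k)))
T = 2545472 (T = Add(Add(Mul(Rational(1, 3), 1204), Mul(Rational(326, 3), Pow(Add(8, 18), 2))), Mul(-1, -2471612)) = Add(Add(Rational(1204, 3), Mul(Rational(326, 3), Pow(26, 2))), 2471612) = Add(Add(Rational(1204, 3), Mul(Rational(326, 3), 676)), 2471612) = Add(Add(Rational(1204, 3), Rational(220376, 3)), 2471612) = Add(73860, 2471612) = 2545472)
Add(3343004, T) = Add(3343004, 2545472) = 5888476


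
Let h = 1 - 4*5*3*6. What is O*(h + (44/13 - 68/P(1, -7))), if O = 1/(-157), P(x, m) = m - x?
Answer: 9025/4082 ≈ 2.2109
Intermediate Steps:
O = -1/157 ≈ -0.0063694
h = -359 (h = 1 - 60*6 = 1 - 4*90 = 1 - 360 = -359)
O*(h + (44/13 - 68/P(1, -7))) = -(-359 + (44/13 - 68/(-7 - 1*1)))/157 = -(-359 + (44*(1/13) - 68/(-7 - 1)))/157 = -(-359 + (44/13 - 68/(-8)))/157 = -(-359 + (44/13 - 68*(-⅛)))/157 = -(-359 + (44/13 + 17/2))/157 = -(-359 + 309/26)/157 = -1/157*(-9025/26) = 9025/4082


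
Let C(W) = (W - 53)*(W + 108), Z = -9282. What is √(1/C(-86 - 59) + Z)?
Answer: I*√55351943834/2442 ≈ 96.343*I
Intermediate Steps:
C(W) = (-53 + W)*(108 + W)
√(1/C(-86 - 59) + Z) = √(1/(-5724 + (-86 - 59)² + 55*(-86 - 59)) - 9282) = √(1/(-5724 + (-145)² + 55*(-145)) - 9282) = √(1/(-5724 + 21025 - 7975) - 9282) = √(1/7326 - 9282) = √(-67999931/7326) = I*√55351943834/2442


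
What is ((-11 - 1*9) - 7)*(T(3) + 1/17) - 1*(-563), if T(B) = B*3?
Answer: 5413/17 ≈ 318.41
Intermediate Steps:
T(B) = 3*B
((-11 - 1*9) - 7)*(T(3) + 1/17) - 1*(-563) = ((-11 - 1*9) - 7)*(3*3 + 1/17) - 1*(-563) = ((-11 - 9) - 7)*(9 + 1/17) + 563 = (-20 - 7)*(154/17) + 563 = -27*154/17 + 563 = -4158/17 + 563 = 5413/17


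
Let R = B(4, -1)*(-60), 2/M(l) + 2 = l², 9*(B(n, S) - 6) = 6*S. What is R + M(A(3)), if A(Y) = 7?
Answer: -15038/47 ≈ -319.96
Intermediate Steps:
B(n, S) = 6 + 2*S/3 (B(n, S) = 6 + (6*S)/9 = 6 + 2*S/3)
M(l) = 2/(-2 + l²)
R = -320 (R = (6 + (⅔)*(-1))*(-60) = (6 - ⅔)*(-60) = (16/3)*(-60) = -320)
R + M(A(3)) = -320 + 2/(-2 + 7²) = -320 + 2/(-2 + 49) = -320 + 2/47 = -15038/47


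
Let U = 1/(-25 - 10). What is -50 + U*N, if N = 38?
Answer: -1788/35 ≈ -51.086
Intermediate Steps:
U = -1/35 (U = 1/(-35) = -1/35 ≈ -0.028571)
-50 + U*N = -50 - 1/35*38 = -50 - 38/35 = -1788/35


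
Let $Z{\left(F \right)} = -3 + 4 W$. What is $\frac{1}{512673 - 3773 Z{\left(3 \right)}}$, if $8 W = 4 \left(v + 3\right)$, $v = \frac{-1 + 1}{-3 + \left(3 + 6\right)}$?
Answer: $\frac{1}{501354} \approx 1.9946 \cdot 10^{-6}$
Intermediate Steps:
$v = 0$ ($v = \frac{0}{-3 + 9} = \frac{0}{6} = 0 \cdot \frac{1}{6} = 0$)
$W = \frac{3}{2}$ ($W = \frac{4 \left(0 + 3\right)}{8} = \frac{4 \cdot 3}{8} = \frac{1}{8} \cdot 12 = \frac{3}{2} \approx 1.5$)
$Z{\left(F \right)} = 3$ ($Z{\left(F \right)} = -3 + 4 \cdot \frac{3}{2} = -3 + 6 = 3$)
$\frac{1}{512673 - 3773 Z{\left(3 \right)}} = \frac{1}{512673 - 11319} = \frac{1}{501354}$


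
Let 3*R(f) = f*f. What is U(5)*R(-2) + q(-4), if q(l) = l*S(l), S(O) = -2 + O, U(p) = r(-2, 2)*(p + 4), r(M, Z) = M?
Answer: 0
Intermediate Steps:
U(p) = -8 - 2*p (U(p) = -2*(p + 4) = -2*(4 + p) = -8 - 2*p)
q(l) = l*(-2 + l)
R(f) = f²/3 (R(f) = (f*f)/3 = f²/3)
U(5)*R(-2) + q(-4) = (-8 - 2*5)*((⅓)*(-2)²) - 4*(-2 - 4) = (-8 - 10)*((⅓)*4) - 4*(-6) = -18*4/3 + 24 = -24 + 24 = 0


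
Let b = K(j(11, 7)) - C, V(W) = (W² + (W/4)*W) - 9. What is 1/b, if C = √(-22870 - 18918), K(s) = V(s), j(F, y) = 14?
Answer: 59/24371 + I*√10447/48742 ≈ 0.0024209 + 0.002097*I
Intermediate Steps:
V(W) = -9 + 5*W²/4 (V(W) = (W² + (W*(¼))*W) - 9 = (W² + (W/4)*W) - 9 = (W² + W²/4) - 9 = 5*W²/4 - 9 = -9 + 5*W²/4)
K(s) = -9 + 5*s²/4
C = 2*I*√10447 (C = √(-41788) = 2*I*√10447 ≈ 204.42*I)
b = 236 - 2*I*√10447 (b = (-9 + (5/4)*14²) - 2*I*√10447 = (-9 + (5/4)*196) - 2*I*√10447 = (-9 + 245) - 2*I*√10447 = 236 - 2*I*√10447 ≈ 236.0 - 204.42*I)
1/b = 1/(236 - 2*I*√10447)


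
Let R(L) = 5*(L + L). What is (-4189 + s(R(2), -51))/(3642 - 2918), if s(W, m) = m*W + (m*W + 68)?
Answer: -6161/724 ≈ -8.5097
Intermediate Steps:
R(L) = 10*L (R(L) = 5*(2*L) = 10*L)
s(W, m) = 68 + 2*W*m (s(W, m) = W*m + (W*m + 68) = W*m + (68 + W*m) = 68 + 2*W*m)
(-4189 + s(R(2), -51))/(3642 - 2918) = (-4189 + (68 + 2*(10*2)*(-51)))/(3642 - 2918) = (-4189 + (68 + 2*20*(-51)))/724 = (-4189 + (68 - 2040))*(1/724) = (-4189 - 1972)*(1/724) = -6161*1/724 = -6161/724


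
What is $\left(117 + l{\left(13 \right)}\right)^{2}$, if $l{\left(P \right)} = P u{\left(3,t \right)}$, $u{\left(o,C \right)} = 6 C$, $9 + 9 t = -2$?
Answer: $\frac{4225}{9} \approx 469.44$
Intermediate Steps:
$t = - \frac{11}{9}$ ($t = -1 + \frac{1}{9} \left(-2\right) = -1 - \frac{2}{9} = - \frac{11}{9} \approx -1.2222$)
$l{\left(P \right)} = - \frac{22 P}{3}$ ($l{\left(P \right)} = P 6 \left(- \frac{11}{9}\right) = P \left(- \frac{22}{3}\right) = - \frac{22 P}{3}$)
$\left(117 + l{\left(13 \right)}\right)^{2} = \left(117 - \frac{286}{3}\right)^{2} = \left(\frac{65}{3}\right)^{2} = \frac{4225}{9}$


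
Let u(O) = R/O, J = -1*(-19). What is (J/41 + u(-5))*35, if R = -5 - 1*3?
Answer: 2961/41 ≈ 72.219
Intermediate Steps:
J = 19
R = -8 (R = -5 - 3 = -8)
u(O) = -8/O
(J/41 + u(-5))*35 = (19/41 - 8/(-5))*35 = (19*(1/41) - 8*(-⅕))*35 = (19/41 + 8/5)*35 = (423/205)*35 = 2961/41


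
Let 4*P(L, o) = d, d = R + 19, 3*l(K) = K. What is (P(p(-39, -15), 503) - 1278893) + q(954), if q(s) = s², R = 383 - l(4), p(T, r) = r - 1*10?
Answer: -2212061/6 ≈ -3.6868e+5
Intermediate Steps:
l(K) = K/3
p(T, r) = -10 + r (p(T, r) = r - 10 = -10 + r)
R = 1145/3 (R = 383 - 4/3 = 1145/3 ≈ 381.67)
d = 1202/3 (d = 1145/3 + 19 = 1202/3 ≈ 400.67)
P(L, o) = 601/6 (P(L, o) = (¼)*(1202/3) = 601/6)
(P(p(-39, -15), 503) - 1278893) + q(954) = (601/6 - 1278893) + 954² = -7672757/6 + 910116 = -2212061/6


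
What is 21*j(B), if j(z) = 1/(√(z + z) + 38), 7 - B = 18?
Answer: 399/733 - 21*I*√22/1466 ≈ 0.54434 - 0.067189*I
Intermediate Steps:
B = -11 (B = 7 - 1*18 = 7 - 18 = -11)
j(z) = 1/(38 + √2*√z) (j(z) = 1/(√(2*z) + 38) = 1/(√2*√z + 38) = 1/(38 + √2*√z))
21*j(B) = 21/(38 + √2*√(-11)) = 21/(38 + √2*(I*√11)) = 21/(38 + I*√22)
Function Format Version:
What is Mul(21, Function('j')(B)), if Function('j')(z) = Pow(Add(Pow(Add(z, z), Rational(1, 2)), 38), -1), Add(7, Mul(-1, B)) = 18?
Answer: Add(Rational(399, 733), Mul(Rational(-21, 1466), I, Pow(22, Rational(1, 2)))) ≈ Add(0.54434, Mul(-0.067189, I))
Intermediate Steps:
B = -11 (B = Add(7, Mul(-1, 18)) = Add(7, -18) = -11)
Function('j')(z) = Pow(Add(38, Mul(Pow(2, Rational(1, 2)), Pow(z, Rational(1, 2)))), -1) (Function('j')(z) = Pow(Add(Pow(Mul(2, z), Rational(1, 2)), 38), -1) = Pow(Add(Mul(Pow(2, Rational(1, 2)), Pow(z, Rational(1, 2))), 38), -1) = Pow(Add(38, Mul(Pow(2, Rational(1, 2)), Pow(z, Rational(1, 2)))), -1))
Mul(21, Function('j')(B)) = Mul(21, Pow(Add(38, Mul(Pow(2, Rational(1, 2)), Pow(-11, Rational(1, 2)))), -1)) = Mul(21, Pow(Add(38, Mul(Pow(2, Rational(1, 2)), Mul(I, Pow(11, Rational(1, 2))))), -1)) = Mul(21, Pow(Add(38, Mul(I, Pow(22, Rational(1, 2)))), -1))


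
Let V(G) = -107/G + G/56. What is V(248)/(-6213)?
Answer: -2313/3595256 ≈ -0.00064335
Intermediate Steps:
V(G) = -107/G + G/56 (V(G) = -107/G + G*(1/56) = -107/G + G/56)
V(248)/(-6213) = (-107/248 + (1/56)*248)/(-6213) = (-107*1/248 + 31/7)*(-1/6213) = (-107/248 + 31/7)*(-1/6213) = (6939/1736)*(-1/6213) = -2313/3595256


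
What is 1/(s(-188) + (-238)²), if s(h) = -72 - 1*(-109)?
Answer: 1/56681 ≈ 1.7643e-5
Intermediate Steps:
s(h) = 37 (s(h) = -72 + 109 = 37)
1/(s(-188) + (-238)²) = 1/(37 + (-238)²) = 1/(37 + 56644) = 1/56681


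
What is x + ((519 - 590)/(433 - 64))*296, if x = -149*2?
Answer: -130978/369 ≈ -354.95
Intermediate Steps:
x = -298
x + ((519 - 590)/(433 - 64))*296 = -298 + ((519 - 590)/(433 - 64))*296 = -298 - 71/369*296 = -298 - 21016/369 = -130978/369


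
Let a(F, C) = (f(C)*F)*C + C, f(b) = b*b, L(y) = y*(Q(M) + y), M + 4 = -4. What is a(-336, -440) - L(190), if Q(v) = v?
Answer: 28621788980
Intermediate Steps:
M = -8 (M = -4 - 4 = -8)
L(y) = y*(-8 + y)
f(b) = b**2
a(F, C) = C + F*C**3 (a(F, C) = (C**2*F)*C + C = (F*C**2)*C + C = F*C**3 + C = C + F*C**3)
a(-336, -440) - L(190) = (-440 - 336*(-440)**3) - 190*(-8 + 190) = (-440 - 336*(-85184000)) - 190*182 = (-440 + 28621824000) - 1*34580 = 28621823560 - 34580 = 28621788980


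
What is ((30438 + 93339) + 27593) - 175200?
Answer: -23830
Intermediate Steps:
((30438 + 93339) + 27593) - 175200 = (123777 + 27593) - 175200 = 151370 - 175200 = -23830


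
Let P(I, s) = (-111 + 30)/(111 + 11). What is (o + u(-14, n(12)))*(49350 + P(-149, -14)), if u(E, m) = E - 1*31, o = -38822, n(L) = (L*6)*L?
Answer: -234003398673/122 ≈ -1.9181e+9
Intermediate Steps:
n(L) = 6*L**2 (n(L) = (6*L)*L = 6*L**2)
P(I, s) = -81/122
u(E, m) = -31 + E (u(E, m) = E - 31 = -31 + E)
(o + u(-14, n(12)))*(49350 + P(-149, -14)) = (-38822 + (-31 - 14))*(49350 - 81/122) = (-38822 - 45)*(6020619/122) = -38867*6020619/122 = -234003398673/122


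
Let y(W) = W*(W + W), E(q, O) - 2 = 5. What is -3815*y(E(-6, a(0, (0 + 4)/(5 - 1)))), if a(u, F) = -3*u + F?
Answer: -373870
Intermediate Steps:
a(u, F) = F - 3*u
E(q, O) = 7 (E(q, O) = 2 + 5 = 7)
y(W) = 2*W² (y(W) = W*(2*W) = 2*W²)
-3815*y(E(-6, a(0, (0 + 4)/(5 - 1)))) = -7630*7² = -7630*49 = -3815*98 = -373870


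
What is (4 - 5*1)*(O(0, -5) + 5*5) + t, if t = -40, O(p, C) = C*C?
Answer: -90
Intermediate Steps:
O(p, C) = C²
(4 - 5*1)*(O(0, -5) + 5*5) + t = (4 - 5*1)*((-5)² + 5*5) - 40 = (4 - 5)*(25 + 25) - 40 = -1*50 - 40 = -50 - 40 = -90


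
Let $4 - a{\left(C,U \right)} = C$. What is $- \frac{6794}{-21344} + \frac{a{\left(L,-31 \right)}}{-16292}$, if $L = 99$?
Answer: $\frac{14089441}{43467056} \approx 0.32414$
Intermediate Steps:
$a{\left(C,U \right)} = 4 - C$
$- \frac{6794}{-21344} + \frac{a{\left(L,-31 \right)}}{-16292} = - \frac{6794}{-21344} + \frac{4 - 99}{-16292} = \left(-6794\right) \left(- \frac{1}{21344}\right) + \left(4 - 99\right) \left(- \frac{1}{16292}\right) = \frac{3397}{10672} - - \frac{95}{16292} = \frac{3397}{10672} + \frac{95}{16292} = \frac{14089441}{43467056}$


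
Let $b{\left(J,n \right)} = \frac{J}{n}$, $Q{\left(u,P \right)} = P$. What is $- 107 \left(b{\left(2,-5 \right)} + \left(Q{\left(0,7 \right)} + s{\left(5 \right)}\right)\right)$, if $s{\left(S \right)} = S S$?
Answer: $- \frac{16906}{5} \approx -3381.2$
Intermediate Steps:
$s{\left(S \right)} = S^{2}$
$- 107 \left(b{\left(2,-5 \right)} + \left(Q{\left(0,7 \right)} + s{\left(5 \right)}\right)\right) = - 107 \left(\frac{2}{-5} + \left(7 + 5^{2}\right)\right) = - 107 \left(2 \left(- \frac{1}{5}\right) + \left(7 + 25\right)\right) = - 107 \left(- \frac{2}{5} + 32\right) = \left(-107\right) \frac{158}{5} = - \frac{16906}{5}$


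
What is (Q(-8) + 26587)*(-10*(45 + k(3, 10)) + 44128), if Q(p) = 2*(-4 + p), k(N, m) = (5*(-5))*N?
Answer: 1180140964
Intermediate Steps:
k(N, m) = -25*N
Q(p) = -8 + 2*p
(Q(-8) + 26587)*(-10*(45 + k(3, 10)) + 44128) = ((-8 + 2*(-8)) + 26587)*(-10*(45 - 25*3) + 44128) = ((-8 - 16) + 26587)*(-10*(45 - 75) + 44128) = (-24 + 26587)*(-10*(-30) + 44128) = 26563*(300 + 44128) = 26563*44428 = 1180140964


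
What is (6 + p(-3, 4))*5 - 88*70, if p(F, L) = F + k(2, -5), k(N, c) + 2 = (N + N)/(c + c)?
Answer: -6157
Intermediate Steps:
k(N, c) = -2 + N/c (k(N, c) = -2 + (N + N)/(c + c) = -2 + (2*N)/((2*c)) = -2 + (2*N)*(1/(2*c)) = -2 + N/c)
p(F, L) = -12/5 + F (p(F, L) = F + (-2 + 2/(-5)) = F + (-2 + 2*(-1/5)) = F + (-2 - 2/5) = F - 12/5 = -12/5 + F)
(6 + p(-3, 4))*5 - 88*70 = (6 + (-12/5 - 3))*5 - 88*70 = (6 - 27/5)*5 - 6160 = (3/5)*5 - 6160 = 3 - 6160 = -6157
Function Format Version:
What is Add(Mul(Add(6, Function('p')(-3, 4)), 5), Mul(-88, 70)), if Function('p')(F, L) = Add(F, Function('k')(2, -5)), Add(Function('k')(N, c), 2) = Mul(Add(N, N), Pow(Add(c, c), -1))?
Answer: -6157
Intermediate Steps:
Function('k')(N, c) = Add(-2, Mul(N, Pow(c, -1))) (Function('k')(N, c) = Add(-2, Mul(Add(N, N), Pow(Add(c, c), -1))) = Add(-2, Mul(Mul(2, N), Pow(Mul(2, c), -1))) = Add(-2, Mul(Mul(2, N), Mul(Rational(1, 2), Pow(c, -1)))) = Add(-2, Mul(N, Pow(c, -1))))
Function('p')(F, L) = Add(Rational(-12, 5), F) (Function('p')(F, L) = Add(F, Add(-2, Mul(2, Pow(-5, -1)))) = Add(F, Add(-2, Mul(2, Rational(-1, 5)))) = Add(F, Add(-2, Rational(-2, 5))) = Add(F, Rational(-12, 5)) = Add(Rational(-12, 5), F))
Add(Mul(Add(6, Function('p')(-3, 4)), 5), Mul(-88, 70)) = Add(Mul(Add(6, Add(Rational(-12, 5), -3)), 5), Mul(-88, 70)) = Add(Mul(Add(6, Rational(-27, 5)), 5), -6160) = Add(Mul(Rational(3, 5), 5), -6160) = Add(3, -6160) = -6157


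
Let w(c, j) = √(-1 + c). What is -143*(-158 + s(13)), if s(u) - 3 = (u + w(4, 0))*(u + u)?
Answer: -26169 - 3718*√3 ≈ -32609.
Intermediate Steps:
s(u) = 3 + 2*u*(u + √3) (s(u) = 3 + (u + √(-1 + 4))*(u + u) = 3 + (u + √3)*(2*u) = 3 + 2*u*(u + √3))
-143*(-158 + s(13)) = -143*(-158 + (3 + 2*13² + 2*13*√3)) = -143*(-158 + (3 + 2*169 + 26*√3)) = -143*(-158 + (3 + 338 + 26*√3)) = -143*(-158 + (341 + 26*√3)) = -143*(183 + 26*√3) = -26169 - 3718*√3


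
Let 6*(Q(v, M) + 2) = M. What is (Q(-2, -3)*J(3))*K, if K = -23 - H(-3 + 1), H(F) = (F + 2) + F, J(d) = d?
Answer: 315/2 ≈ 157.50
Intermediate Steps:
Q(v, M) = -2 + M/6
H(F) = 2 + 2*F (H(F) = (2 + F) + F = 2 + 2*F)
K = -21 (K = -23 - (2 + 2*(-3 + 1)) = -23 - (2 + 2*(-2)) = -23 - (2 - 4) = -23 - 1*(-2) = -23 + 2 = -21)
(Q(-2, -3)*J(3))*K = ((-2 + (⅙)*(-3))*3)*(-21) = ((-2 - ½)*3)*(-21) = -5/2*3*(-21) = -15/2*(-21) = 315/2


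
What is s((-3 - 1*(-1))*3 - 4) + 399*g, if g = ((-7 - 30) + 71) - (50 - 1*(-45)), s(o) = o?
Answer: -24349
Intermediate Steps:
g = -61 (g = (-37 + 71) - (50 + 45) = 34 - 1*95 = 34 - 95 = -61)
s((-3 - 1*(-1))*3 - 4) + 399*g = ((-3 - 1*(-1))*3 - 4) + 399*(-61) = ((-3 + 1)*3 - 4) - 24339 = (-2*3 - 4) - 24339 = (-6 - 4) - 24339 = -10 - 24339 = -24349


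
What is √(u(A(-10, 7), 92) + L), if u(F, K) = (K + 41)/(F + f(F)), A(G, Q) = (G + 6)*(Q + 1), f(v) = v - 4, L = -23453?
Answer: I*√27113929/34 ≈ 153.15*I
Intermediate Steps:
f(v) = -4 + v
A(G, Q) = (1 + Q)*(6 + G) (A(G, Q) = (6 + G)*(1 + Q) = (1 + Q)*(6 + G))
u(F, K) = (41 + K)/(-4 + 2*F) (u(F, K) = (K + 41)/(F + (-4 + F)) = (41 + K)/(-4 + 2*F))
√(u(A(-10, 7), 92) + L) = √((41 + 92)/(2*(-2 + (6 - 10 + 6*7 - 10*7))) - 23453) = √((½)*133/(-2 + (6 - 10 + 42 - 70)) - 23453) = √((½)*133/(-2 - 32) - 23453) = √((½)*133/(-34) - 23453) = √((½)*(-1/34)*133 - 23453) = √(-133/68 - 23453) = √(-1594937/68) = I*√27113929/34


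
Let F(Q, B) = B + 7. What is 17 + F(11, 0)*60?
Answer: 437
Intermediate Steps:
F(Q, B) = 7 + B
17 + F(11, 0)*60 = 17 + (7 + 0)*60 = 17 + 7*60 = 17 + 420 = 437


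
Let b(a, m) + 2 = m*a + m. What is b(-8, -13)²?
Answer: 7921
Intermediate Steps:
b(a, m) = -2 + m + a*m (b(a, m) = -2 + (m*a + m) = -2 + (a*m + m) = -2 + (m + a*m) = -2 + m + a*m)
b(-8, -13)² = (-2 - 13 - 8*(-13))² = (-2 - 13 + 104)² = 89² = 7921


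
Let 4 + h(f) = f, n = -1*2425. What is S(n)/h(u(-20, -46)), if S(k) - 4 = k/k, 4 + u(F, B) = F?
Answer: -5/28 ≈ -0.17857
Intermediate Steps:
u(F, B) = -4 + F
n = -2425
h(f) = -4 + f
S(k) = 5 (S(k) = 4 + k/k = 4 + 1 = 5)
S(n)/h(u(-20, -46)) = 5/(-4 + (-4 - 20)) = 5/(-4 - 24) = 5/(-28) = 5*(-1/28) = -5/28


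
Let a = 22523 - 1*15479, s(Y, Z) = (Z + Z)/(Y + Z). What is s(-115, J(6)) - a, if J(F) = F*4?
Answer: -641052/91 ≈ -7044.5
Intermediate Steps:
J(F) = 4*F
s(Y, Z) = 2*Z/(Y + Z) (s(Y, Z) = (2*Z)/(Y + Z) = 2*Z/(Y + Z))
a = 7044 (a = 22523 - 15479 = 7044)
s(-115, J(6)) - a = 2*(4*6)/(-115 + 4*6) - 1*7044 = 2*24/(-115 + 24) - 7044 = 2*24/(-91) - 7044 = 2*24*(-1/91) - 7044 = -48/91 - 7044 = -641052/91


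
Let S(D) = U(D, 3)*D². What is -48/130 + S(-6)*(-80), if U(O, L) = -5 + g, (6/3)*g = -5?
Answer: 1403976/65 ≈ 21600.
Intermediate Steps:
g = -5/2 (g = (½)*(-5) = -5/2 ≈ -2.5000)
U(O, L) = -15/2 (U(O, L) = -5 - 5/2 = -15/2)
S(D) = -15*D²/2
-48/130 + S(-6)*(-80) = -48/130 - 15/2*(-6)²*(-80) = -48*1/130 - 15/2*36*(-80) = -24/65 - 270*(-80) = -24/65 + 21600 = 1403976/65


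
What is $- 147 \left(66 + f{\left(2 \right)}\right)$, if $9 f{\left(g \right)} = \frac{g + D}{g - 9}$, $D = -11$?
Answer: $-9723$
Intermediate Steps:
$f{\left(g \right)} = \frac{-11 + g}{9 \left(-9 + g\right)}$ ($f{\left(g \right)} = \frac{\left(g - 11\right) \frac{1}{g - 9}}{9} = \frac{\left(-11 + g\right) \frac{1}{-9 + g}}{9} = \frac{\frac{1}{-9 + g} \left(-11 + g\right)}{9} = \frac{-11 + g}{9 \left(-9 + g\right)}$)
$- 147 \left(66 + f{\left(2 \right)}\right) = - 147 \left(66 + \frac{-11 + 2}{9 \left(-9 + 2\right)}\right) = - 147 \left(66 + \frac{1}{9} \frac{1}{-7} \left(-9\right)\right) = - 147 \left(66 + \frac{1}{9} \left(- \frac{1}{7}\right) \left(-9\right)\right) = - 147 \left(66 + \frac{1}{7}\right) = \left(-147\right) \frac{463}{7} = -9723$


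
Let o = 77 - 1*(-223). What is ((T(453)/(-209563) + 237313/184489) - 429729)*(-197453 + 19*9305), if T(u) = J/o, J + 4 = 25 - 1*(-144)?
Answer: 3432153631320021018411/386620683070 ≈ 8.8773e+9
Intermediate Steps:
J = 165 (J = -4 + (25 - 1*(-144)) = -4 + (25 + 144) = -4 + 169 = 165)
o = 300 (o = 77 + 223 = 300)
T(u) = 11/20 (T(u) = 165/300 = 165*(1/300) = 11/20)
((T(453)/(-209563) + 237313/184489) - 429729)*(-197453 + 19*9305) = (((11/20)/(-209563) + 237313/184489) - 429729)*(-197453 + 19*9305) = (((11/20)*(-1/209563) + 237313*(1/184489)) - 429729)*(-197453 + 176795) = ((-11/4191260 + 237313/184489) - 429729)*(-20658) = (994638455001/773241366140 - 429729)*(-20658) = -332283244391521059/773241366140*(-20658) = 3432153631320021018411/386620683070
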